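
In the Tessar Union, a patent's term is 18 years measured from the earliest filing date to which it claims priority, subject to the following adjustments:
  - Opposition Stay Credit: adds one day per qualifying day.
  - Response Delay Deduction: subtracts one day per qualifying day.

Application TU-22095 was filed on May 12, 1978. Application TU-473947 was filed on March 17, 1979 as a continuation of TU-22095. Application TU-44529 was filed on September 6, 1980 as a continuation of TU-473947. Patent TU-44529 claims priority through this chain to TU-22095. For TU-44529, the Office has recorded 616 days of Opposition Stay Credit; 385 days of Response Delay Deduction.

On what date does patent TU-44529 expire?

1996-12-29

Earliest priority filing: 12 May 1978.
Base term: 12 May 1978 + 18 years → 12 May 1996.
Opposition Stay Credit: +616 days → 18 January 1998.
Response Delay Deduction: −385 days → 29 December 1996.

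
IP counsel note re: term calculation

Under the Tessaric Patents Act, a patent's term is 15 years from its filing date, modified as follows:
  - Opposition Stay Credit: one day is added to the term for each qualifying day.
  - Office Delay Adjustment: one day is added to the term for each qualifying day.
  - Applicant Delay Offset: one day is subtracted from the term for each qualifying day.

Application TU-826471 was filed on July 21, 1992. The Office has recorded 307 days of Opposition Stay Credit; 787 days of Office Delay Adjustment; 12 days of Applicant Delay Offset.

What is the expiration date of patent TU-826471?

Base term: filing date + 15 years → 21 July 2007.
Opposition Stay Credit: +307 days → 23 May 2008.
Office Delay Adjustment: +787 days → 19 July 2010.
Applicant Delay Offset: −12 days → 7 July 2010.

2010-07-07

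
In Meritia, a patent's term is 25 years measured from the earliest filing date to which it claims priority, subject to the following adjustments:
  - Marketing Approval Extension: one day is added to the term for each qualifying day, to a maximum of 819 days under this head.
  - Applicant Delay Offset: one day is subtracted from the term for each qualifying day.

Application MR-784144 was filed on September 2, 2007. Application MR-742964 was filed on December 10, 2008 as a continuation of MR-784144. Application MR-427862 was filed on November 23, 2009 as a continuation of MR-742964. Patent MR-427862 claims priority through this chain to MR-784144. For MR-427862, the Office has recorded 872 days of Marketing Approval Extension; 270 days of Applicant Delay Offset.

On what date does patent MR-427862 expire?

Earliest priority filing: 2 September 2007.
Base term: 2 September 2007 + 25 years → 2 September 2032.
Marketing Approval Extension: 872 days claimed exceeds the 819-day cap, so +819 days → 30 November 2034.
Applicant Delay Offset: −270 days → 5 March 2034.

2034-03-05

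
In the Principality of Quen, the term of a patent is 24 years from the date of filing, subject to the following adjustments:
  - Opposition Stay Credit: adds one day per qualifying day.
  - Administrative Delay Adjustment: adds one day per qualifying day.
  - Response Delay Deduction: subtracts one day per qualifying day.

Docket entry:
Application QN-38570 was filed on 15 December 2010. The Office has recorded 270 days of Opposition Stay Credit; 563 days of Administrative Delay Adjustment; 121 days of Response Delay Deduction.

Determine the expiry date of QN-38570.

2036-11-26

Base term: filing date + 24 years → 15 December 2034.
Opposition Stay Credit: +270 days → 11 September 2035.
Administrative Delay Adjustment: +563 days → 27 March 2037.
Response Delay Deduction: −121 days → 26 November 2036.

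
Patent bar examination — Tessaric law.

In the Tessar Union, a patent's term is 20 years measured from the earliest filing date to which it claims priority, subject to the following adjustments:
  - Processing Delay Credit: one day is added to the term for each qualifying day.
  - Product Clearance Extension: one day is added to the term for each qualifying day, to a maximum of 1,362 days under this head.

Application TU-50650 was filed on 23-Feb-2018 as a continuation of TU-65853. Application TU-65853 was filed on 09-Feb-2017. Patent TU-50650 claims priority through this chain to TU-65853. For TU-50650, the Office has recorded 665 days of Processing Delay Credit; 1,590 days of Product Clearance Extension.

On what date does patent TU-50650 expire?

August 29, 2042

Earliest priority filing: 9 February 2017.
Base term: 9 February 2017 + 20 years → 9 February 2037.
Processing Delay Credit: +665 days → 6 December 2038.
Product Clearance Extension: 1590 days claimed exceeds the 1362-day cap, so +1362 days → 29 August 2042.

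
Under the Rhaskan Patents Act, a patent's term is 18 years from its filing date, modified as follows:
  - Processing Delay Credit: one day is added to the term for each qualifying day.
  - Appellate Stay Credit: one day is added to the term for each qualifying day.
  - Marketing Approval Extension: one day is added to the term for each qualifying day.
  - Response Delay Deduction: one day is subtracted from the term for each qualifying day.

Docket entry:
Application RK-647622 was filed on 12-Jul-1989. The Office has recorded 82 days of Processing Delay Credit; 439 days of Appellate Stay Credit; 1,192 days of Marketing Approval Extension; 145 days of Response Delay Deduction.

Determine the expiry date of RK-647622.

Base term: filing date + 18 years → 12 July 2007.
Processing Delay Credit: +82 days → 2 October 2007.
Appellate Stay Credit: +439 days → 14 December 2008.
Marketing Approval Extension: +1192 days → 20 March 2012.
Response Delay Deduction: −145 days → 27 October 2011.

October 27, 2011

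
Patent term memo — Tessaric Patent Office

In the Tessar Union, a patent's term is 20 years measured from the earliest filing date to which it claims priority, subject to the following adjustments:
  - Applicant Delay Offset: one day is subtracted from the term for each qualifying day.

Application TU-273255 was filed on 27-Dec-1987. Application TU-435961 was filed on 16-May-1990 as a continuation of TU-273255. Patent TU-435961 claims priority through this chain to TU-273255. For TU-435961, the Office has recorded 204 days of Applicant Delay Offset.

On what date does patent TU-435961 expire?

June 6, 2007

Earliest priority filing: 27 December 1987.
Base term: 27 December 1987 + 20 years → 27 December 2007.
Applicant Delay Offset: −204 days → 6 June 2007.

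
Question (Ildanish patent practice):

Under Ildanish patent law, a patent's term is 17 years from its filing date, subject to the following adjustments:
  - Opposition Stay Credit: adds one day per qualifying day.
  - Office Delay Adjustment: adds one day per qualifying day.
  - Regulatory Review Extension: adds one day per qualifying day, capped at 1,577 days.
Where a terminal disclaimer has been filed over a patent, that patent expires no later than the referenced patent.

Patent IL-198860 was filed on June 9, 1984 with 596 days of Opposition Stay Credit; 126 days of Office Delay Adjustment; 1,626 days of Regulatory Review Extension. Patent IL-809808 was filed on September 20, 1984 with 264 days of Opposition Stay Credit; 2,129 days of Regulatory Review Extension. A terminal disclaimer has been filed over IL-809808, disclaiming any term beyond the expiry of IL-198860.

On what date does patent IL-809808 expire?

Natural term of IL-809808:
  Base: filing + 17 years → 20 September 2001.
  Opposition Stay Credit: +264 days → 11 June 2002.
  Regulatory Review Extension: 2129 days claimed exceeds the 1577-day cap, so +1577 days → 5 October 2006.
Expiry of referenced patent IL-198860:
  Base: filing + 17 years → 9 June 2001.
  Opposition Stay Credit: +596 days → 26 January 2003.
  Office Delay Adjustment: +126 days → 1 June 2003.
  Regulatory Review Extension: 1626 days claimed exceeds the 1577-day cap, so +1577 days → 25 September 2007.
Terminal disclaimer: IL-809808 expires on the earlier of 5 October 2006 and 25 September 2007.

October 5, 2006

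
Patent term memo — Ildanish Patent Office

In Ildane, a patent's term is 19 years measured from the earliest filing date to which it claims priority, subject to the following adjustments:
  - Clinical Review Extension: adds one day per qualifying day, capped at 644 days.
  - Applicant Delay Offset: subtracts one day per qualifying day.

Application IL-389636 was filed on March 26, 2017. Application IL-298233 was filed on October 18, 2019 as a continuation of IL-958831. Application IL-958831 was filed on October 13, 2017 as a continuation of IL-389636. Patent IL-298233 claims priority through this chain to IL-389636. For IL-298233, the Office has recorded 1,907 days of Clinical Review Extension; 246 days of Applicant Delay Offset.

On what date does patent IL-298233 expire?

2037-04-28

Earliest priority filing: 26 March 2017.
Base term: 26 March 2017 + 19 years → 26 March 2036.
Clinical Review Extension: 1907 days claimed exceeds the 644-day cap, so +644 days → 30 December 2037.
Applicant Delay Offset: −246 days → 28 April 2037.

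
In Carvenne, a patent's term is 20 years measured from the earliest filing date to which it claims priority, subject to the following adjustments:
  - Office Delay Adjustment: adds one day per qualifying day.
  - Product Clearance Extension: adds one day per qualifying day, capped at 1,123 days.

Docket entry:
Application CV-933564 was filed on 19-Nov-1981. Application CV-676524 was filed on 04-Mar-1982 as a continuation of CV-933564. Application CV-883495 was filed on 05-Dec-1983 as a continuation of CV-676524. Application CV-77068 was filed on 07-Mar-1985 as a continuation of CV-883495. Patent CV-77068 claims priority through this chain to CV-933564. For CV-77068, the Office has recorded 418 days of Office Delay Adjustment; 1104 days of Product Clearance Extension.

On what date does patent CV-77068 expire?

January 19, 2006

Earliest priority filing: 19 November 1981.
Base term: 19 November 1981 + 20 years → 19 November 2001.
Office Delay Adjustment: +418 days → 11 January 2003.
Product Clearance Extension: 1104 days (within the 1123-day cap) → +1104 days → 19 January 2006.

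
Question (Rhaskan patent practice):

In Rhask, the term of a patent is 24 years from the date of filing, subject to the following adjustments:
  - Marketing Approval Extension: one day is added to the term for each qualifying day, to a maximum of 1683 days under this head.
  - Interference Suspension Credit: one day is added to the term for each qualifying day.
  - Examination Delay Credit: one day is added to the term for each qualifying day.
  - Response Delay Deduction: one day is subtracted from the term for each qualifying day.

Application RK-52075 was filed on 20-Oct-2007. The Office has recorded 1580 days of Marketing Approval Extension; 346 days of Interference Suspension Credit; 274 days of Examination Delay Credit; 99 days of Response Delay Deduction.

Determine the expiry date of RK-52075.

Base term: filing date + 24 years → 20 October 2031.
Marketing Approval Extension: 1580 days (within the 1683-day cap) → +1580 days → 16 February 2036.
Interference Suspension Credit: +346 days → 27 January 2037.
Examination Delay Credit: +274 days → 28 October 2037.
Response Delay Deduction: −99 days → 21 July 2037.

July 21, 2037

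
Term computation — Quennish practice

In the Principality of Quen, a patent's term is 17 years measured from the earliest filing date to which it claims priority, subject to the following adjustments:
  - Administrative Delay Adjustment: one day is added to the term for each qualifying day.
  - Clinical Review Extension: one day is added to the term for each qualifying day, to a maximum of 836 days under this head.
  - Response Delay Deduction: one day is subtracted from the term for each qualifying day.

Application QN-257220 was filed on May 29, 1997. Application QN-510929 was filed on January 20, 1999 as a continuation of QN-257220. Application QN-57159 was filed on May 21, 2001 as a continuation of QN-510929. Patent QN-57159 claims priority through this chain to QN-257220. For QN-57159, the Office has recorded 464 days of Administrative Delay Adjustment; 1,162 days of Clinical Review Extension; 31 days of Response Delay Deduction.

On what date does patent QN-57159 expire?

Earliest priority filing: 29 May 1997.
Base term: 29 May 1997 + 17 years → 29 May 2014.
Administrative Delay Adjustment: +464 days → 5 September 2015.
Clinical Review Extension: 1162 days claimed exceeds the 836-day cap, so +836 days → 19 December 2017.
Response Delay Deduction: −31 days → 18 November 2017.

2017-11-18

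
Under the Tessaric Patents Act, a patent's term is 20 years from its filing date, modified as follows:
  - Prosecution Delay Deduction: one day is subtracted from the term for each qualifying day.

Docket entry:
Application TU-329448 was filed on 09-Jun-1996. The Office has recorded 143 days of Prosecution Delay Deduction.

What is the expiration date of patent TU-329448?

Base term: filing date + 20 years → 9 June 2016.
Prosecution Delay Deduction: −143 days → 18 January 2016.

2016-01-18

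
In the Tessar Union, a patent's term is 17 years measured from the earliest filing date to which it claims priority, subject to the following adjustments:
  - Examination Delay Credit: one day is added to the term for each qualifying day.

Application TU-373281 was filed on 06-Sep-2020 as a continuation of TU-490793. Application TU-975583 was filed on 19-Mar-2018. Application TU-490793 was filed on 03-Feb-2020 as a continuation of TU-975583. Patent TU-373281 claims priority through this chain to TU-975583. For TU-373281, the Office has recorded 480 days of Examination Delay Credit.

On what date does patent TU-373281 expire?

2036-07-11

Earliest priority filing: 19 March 2018.
Base term: 19 March 2018 + 17 years → 19 March 2035.
Examination Delay Credit: +480 days → 11 July 2036.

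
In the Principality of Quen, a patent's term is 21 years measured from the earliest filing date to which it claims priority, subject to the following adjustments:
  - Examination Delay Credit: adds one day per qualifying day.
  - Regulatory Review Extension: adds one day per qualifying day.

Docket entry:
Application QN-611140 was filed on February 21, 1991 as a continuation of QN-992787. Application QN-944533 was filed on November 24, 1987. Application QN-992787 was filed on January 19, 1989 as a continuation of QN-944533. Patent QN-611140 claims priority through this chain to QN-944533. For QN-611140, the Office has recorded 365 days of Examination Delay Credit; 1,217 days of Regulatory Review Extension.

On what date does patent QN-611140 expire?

Earliest priority filing: 24 November 1987.
Base term: 24 November 1987 + 21 years → 24 November 2008.
Examination Delay Credit: +365 days → 24 November 2009.
Regulatory Review Extension: +1217 days → 25 March 2013.

March 25, 2013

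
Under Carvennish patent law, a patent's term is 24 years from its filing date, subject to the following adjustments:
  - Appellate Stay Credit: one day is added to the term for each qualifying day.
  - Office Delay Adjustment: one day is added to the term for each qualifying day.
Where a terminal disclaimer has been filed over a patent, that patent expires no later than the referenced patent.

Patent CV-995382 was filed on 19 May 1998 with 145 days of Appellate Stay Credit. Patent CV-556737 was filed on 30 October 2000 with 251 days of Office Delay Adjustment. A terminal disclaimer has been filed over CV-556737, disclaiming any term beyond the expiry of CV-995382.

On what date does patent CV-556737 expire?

October 11, 2022

Natural term of CV-556737:
  Base: filing + 24 years → 30 October 2024.
  Office Delay Adjustment: +251 days → 8 July 2025.
Expiry of referenced patent CV-995382:
  Base: filing + 24 years → 19 May 2022.
  Appellate Stay Credit: +145 days → 11 October 2022.
Terminal disclaimer: CV-556737 expires on the earlier of 8 July 2025 and 11 October 2022.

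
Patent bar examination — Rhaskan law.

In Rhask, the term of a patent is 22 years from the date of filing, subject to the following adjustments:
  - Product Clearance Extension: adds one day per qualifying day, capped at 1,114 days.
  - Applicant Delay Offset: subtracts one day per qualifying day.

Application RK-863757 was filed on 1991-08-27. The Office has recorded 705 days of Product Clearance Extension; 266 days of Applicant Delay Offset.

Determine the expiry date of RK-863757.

Base term: filing date + 22 years → 27 August 2013.
Product Clearance Extension: 705 days (within the 1114-day cap) → +705 days → 2 August 2015.
Applicant Delay Offset: −266 days → 9 November 2014.

2014-11-09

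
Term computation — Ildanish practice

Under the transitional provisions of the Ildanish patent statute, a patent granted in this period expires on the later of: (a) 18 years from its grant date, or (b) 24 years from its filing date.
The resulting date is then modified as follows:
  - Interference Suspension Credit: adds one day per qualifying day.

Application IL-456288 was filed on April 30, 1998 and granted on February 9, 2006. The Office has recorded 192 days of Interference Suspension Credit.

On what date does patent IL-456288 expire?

(a) grant + 18 years → 9 February 2024.
(b) filing + 24 years → 30 April 2022.
Later of the two: 9 February 2024.
Interference Suspension Credit: +192 days → 19 August 2024.

August 19, 2024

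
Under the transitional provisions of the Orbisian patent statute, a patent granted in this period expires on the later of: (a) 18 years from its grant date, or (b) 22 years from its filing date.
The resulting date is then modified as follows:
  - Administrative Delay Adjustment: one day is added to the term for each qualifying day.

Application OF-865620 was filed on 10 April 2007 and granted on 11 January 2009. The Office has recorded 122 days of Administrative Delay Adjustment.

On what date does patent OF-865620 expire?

August 10, 2029

(a) grant + 18 years → 11 January 2027.
(b) filing + 22 years → 10 April 2029.
Later of the two: 10 April 2029.
Administrative Delay Adjustment: +122 days → 10 August 2029.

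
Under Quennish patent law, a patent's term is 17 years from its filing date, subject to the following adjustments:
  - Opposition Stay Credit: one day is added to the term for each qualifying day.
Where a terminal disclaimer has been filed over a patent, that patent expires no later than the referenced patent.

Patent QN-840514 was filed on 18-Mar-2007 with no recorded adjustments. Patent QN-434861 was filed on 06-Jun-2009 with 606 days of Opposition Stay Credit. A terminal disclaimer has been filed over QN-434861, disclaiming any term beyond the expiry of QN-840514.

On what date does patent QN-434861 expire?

Natural term of QN-434861:
  Base: filing + 17 years → 6 June 2026.
  Opposition Stay Credit: +606 days → 2 February 2028.
Expiry of referenced patent QN-840514:
  Base: filing + 17 years → 18 March 2024.
Terminal disclaimer: QN-434861 expires on the earlier of 2 February 2028 and 18 March 2024.

March 18, 2024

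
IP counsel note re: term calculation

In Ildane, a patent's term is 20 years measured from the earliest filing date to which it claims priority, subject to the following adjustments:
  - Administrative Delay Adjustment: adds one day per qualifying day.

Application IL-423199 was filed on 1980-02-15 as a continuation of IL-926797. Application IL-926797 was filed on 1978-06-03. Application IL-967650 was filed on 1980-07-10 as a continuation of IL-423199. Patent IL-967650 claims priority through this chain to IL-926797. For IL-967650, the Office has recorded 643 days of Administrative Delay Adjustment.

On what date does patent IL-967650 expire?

Earliest priority filing: 3 June 1978.
Base term: 3 June 1978 + 20 years → 3 June 1998.
Administrative Delay Adjustment: +643 days → 7 March 2000.

2000-03-07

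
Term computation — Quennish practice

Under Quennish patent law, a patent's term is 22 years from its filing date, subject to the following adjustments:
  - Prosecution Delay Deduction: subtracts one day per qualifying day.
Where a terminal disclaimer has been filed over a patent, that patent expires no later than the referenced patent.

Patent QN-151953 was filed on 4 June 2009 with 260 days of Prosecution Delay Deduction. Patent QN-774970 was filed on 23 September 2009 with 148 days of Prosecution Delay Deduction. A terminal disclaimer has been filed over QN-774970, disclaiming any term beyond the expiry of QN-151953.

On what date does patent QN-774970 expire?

Natural term of QN-774970:
  Base: filing + 22 years → 23 September 2031.
  Prosecution Delay Deduction: −148 days → 28 April 2031.
Expiry of referenced patent QN-151953:
  Base: filing + 22 years → 4 June 2031.
  Prosecution Delay Deduction: −260 days → 17 September 2030.
Terminal disclaimer: QN-774970 expires on the earlier of 28 April 2031 and 17 September 2030.

2030-09-17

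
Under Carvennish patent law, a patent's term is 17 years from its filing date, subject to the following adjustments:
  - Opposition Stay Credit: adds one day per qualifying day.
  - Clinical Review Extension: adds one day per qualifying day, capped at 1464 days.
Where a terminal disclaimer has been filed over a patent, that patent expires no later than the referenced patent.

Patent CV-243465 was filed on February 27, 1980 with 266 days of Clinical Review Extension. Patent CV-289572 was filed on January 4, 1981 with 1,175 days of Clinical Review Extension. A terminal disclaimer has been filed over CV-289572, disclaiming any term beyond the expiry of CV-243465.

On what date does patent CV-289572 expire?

Natural term of CV-289572:
  Base: filing + 17 years → 4 January 1998.
  Clinical Review Extension: 1175 days (within the 1464-day cap) → +1175 days → 24 March 2001.
Expiry of referenced patent CV-243465:
  Base: filing + 17 years → 27 February 1997.
  Clinical Review Extension: 266 days (within the 1464-day cap) → +266 days → 20 November 1997.
Terminal disclaimer: CV-289572 expires on the earlier of 24 March 2001 and 20 November 1997.

November 20, 1997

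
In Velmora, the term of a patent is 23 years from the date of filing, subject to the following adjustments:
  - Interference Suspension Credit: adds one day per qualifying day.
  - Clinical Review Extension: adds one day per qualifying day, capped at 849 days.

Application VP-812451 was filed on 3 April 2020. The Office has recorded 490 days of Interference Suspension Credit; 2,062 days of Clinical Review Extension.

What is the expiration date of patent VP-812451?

December 2, 2046

Base term: filing date + 23 years → 3 April 2043.
Interference Suspension Credit: +490 days → 5 August 2044.
Clinical Review Extension: 2062 days claimed exceeds the 849-day cap, so +849 days → 2 December 2046.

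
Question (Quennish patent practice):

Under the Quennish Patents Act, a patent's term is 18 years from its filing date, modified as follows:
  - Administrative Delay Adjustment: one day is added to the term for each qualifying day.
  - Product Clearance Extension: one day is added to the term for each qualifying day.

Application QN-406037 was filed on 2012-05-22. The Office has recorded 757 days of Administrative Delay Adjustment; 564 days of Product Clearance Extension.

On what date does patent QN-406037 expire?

January 2, 2034

Base term: filing date + 18 years → 22 May 2030.
Administrative Delay Adjustment: +757 days → 17 June 2032.
Product Clearance Extension: +564 days → 2 January 2034.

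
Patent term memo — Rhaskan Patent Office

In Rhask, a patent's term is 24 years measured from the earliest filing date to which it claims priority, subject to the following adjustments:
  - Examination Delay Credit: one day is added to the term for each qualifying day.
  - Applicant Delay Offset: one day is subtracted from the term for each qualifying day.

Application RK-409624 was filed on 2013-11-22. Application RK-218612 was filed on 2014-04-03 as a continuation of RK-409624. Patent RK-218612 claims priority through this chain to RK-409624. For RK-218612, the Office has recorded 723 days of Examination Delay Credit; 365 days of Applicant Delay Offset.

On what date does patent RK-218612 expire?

November 15, 2038

Earliest priority filing: 22 November 2013.
Base term: 22 November 2013 + 24 years → 22 November 2037.
Examination Delay Credit: +723 days → 15 November 2039.
Applicant Delay Offset: −365 days → 15 November 2038.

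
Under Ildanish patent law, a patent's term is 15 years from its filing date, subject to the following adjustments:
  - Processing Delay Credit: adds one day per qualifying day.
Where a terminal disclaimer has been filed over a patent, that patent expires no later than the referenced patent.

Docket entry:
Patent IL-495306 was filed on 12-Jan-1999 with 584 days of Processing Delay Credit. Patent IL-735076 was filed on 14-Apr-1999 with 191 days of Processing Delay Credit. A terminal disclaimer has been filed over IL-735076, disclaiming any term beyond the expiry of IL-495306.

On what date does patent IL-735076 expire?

2014-10-22

Natural term of IL-735076:
  Base: filing + 15 years → 14 April 2014.
  Processing Delay Credit: +191 days → 22 October 2014.
Expiry of referenced patent IL-495306:
  Base: filing + 15 years → 12 January 2014.
  Processing Delay Credit: +584 days → 19 August 2015.
Terminal disclaimer: IL-735076 expires on the earlier of 22 October 2014 and 19 August 2015.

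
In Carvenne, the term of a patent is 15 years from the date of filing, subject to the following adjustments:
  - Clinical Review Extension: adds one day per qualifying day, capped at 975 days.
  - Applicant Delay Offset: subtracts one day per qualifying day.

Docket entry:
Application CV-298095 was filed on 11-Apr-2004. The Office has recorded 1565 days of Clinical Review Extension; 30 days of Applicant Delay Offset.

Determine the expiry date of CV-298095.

November 11, 2021

Base term: filing date + 15 years → 11 April 2019.
Clinical Review Extension: 1565 days claimed exceeds the 975-day cap, so +975 days → 11 December 2021.
Applicant Delay Offset: −30 days → 11 November 2021.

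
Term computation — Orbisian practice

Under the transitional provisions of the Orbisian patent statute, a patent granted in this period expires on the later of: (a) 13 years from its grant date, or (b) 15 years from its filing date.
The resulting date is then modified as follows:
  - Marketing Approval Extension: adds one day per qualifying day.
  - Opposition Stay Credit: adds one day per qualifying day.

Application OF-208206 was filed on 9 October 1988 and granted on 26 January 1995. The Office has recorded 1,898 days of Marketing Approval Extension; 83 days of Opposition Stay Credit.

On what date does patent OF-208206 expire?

(a) grant + 13 years → 26 January 2008.
(b) filing + 15 years → 9 October 2003.
Later of the two: 26 January 2008.
Marketing Approval Extension: +1898 days → 7 April 2013.
Opposition Stay Credit: +83 days → 29 June 2013.

2013-06-29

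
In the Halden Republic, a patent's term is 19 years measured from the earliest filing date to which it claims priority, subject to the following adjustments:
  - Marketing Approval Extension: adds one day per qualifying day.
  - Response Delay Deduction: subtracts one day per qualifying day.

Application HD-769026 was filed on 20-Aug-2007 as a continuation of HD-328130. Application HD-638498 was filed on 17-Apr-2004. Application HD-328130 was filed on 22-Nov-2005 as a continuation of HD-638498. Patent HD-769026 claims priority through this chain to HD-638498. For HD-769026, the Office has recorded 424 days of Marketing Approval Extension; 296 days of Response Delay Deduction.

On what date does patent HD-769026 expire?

Earliest priority filing: 17 April 2004.
Base term: 17 April 2004 + 19 years → 17 April 2023.
Marketing Approval Extension: +424 days → 14 June 2024.
Response Delay Deduction: −296 days → 23 August 2023.

2023-08-23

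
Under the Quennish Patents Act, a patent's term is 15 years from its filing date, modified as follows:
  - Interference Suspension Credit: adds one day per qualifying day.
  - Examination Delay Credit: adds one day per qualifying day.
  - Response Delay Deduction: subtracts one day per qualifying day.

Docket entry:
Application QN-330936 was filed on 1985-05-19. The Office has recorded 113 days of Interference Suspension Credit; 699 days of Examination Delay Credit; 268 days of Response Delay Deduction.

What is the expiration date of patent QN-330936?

Base term: filing date + 15 years → 19 May 2000.
Interference Suspension Credit: +113 days → 9 September 2000.
Examination Delay Credit: +699 days → 9 August 2002.
Response Delay Deduction: −268 days → 14 November 2001.

November 14, 2001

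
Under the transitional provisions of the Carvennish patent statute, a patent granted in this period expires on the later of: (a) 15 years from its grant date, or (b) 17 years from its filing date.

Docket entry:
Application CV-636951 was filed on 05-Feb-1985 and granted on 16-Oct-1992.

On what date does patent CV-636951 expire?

2007-10-16

(a) grant + 15 years → 16 October 2007.
(b) filing + 17 years → 5 February 2002.
Later of the two: 16 October 2007.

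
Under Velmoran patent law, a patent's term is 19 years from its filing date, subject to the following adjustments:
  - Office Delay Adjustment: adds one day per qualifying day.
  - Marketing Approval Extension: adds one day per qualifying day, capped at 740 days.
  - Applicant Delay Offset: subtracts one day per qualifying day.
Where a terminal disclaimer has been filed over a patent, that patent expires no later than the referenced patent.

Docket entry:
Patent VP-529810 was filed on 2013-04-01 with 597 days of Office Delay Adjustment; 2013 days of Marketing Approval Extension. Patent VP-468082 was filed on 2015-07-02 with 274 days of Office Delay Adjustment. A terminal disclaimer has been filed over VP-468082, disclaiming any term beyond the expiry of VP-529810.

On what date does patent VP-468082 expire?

2035-04-02

Natural term of VP-468082:
  Base: filing + 19 years → 2 July 2034.
  Office Delay Adjustment: +274 days → 2 April 2035.
Expiry of referenced patent VP-529810:
  Base: filing + 19 years → 1 April 2032.
  Office Delay Adjustment: +597 days → 19 November 2033.
  Marketing Approval Extension: 2013 days claimed exceeds the 740-day cap, so +740 days → 29 November 2035.
Terminal disclaimer: VP-468082 expires on the earlier of 2 April 2035 and 29 November 2035.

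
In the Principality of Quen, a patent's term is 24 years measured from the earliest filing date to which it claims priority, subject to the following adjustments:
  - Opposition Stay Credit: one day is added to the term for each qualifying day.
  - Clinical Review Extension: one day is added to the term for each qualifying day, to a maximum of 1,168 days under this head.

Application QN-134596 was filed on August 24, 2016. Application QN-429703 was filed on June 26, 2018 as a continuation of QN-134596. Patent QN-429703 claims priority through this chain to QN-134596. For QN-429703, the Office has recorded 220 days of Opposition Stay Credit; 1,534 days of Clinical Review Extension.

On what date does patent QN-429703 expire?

June 12, 2044

Earliest priority filing: 24 August 2016.
Base term: 24 August 2016 + 24 years → 24 August 2040.
Opposition Stay Credit: +220 days → 1 April 2041.
Clinical Review Extension: 1534 days claimed exceeds the 1168-day cap, so +1168 days → 12 June 2044.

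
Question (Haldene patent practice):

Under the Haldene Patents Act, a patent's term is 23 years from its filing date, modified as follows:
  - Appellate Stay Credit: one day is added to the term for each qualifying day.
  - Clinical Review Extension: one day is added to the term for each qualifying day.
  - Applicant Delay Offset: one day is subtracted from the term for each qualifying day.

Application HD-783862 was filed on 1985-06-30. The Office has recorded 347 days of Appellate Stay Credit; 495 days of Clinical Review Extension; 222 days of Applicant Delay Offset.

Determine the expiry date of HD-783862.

Base term: filing date + 23 years → 30 June 2008.
Appellate Stay Credit: +347 days → 12 June 2009.
Clinical Review Extension: +495 days → 20 October 2010.
Applicant Delay Offset: −222 days → 12 March 2010.

March 12, 2010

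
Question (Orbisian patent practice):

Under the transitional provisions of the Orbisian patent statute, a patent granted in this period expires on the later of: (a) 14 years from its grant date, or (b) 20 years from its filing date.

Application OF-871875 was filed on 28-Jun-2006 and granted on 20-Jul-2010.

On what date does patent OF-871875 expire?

June 28, 2026

(a) grant + 14 years → 20 July 2024.
(b) filing + 20 years → 28 June 2026.
Later of the two: 28 June 2026.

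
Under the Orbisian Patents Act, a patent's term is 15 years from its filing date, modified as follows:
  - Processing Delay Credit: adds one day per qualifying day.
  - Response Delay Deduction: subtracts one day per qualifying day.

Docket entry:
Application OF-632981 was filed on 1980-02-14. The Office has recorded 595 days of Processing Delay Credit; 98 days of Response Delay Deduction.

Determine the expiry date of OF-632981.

Base term: filing date + 15 years → 14 February 1995.
Processing Delay Credit: +595 days → 1 October 1996.
Response Delay Deduction: −98 days → 25 June 1996.

1996-06-25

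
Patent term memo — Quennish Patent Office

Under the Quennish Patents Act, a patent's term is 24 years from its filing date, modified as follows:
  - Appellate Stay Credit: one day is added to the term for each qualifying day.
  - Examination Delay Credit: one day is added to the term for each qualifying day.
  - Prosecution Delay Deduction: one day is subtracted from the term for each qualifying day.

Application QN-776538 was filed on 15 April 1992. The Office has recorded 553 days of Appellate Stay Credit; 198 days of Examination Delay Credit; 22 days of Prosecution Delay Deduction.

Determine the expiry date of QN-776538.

Base term: filing date + 24 years → 15 April 2016.
Appellate Stay Credit: +553 days → 20 October 2017.
Examination Delay Credit: +198 days → 6 May 2018.
Prosecution Delay Deduction: −22 days → 14 April 2018.

April 14, 2018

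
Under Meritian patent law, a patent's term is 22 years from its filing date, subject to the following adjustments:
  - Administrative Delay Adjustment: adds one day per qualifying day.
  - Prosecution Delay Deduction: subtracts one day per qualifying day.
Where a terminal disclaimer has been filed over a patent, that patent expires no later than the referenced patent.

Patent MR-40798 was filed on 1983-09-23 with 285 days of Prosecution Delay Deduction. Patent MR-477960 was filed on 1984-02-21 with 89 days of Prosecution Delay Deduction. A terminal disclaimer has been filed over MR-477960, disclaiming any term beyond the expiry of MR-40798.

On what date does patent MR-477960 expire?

December 12, 2004

Natural term of MR-477960:
  Base: filing + 22 years → 21 February 2006.
  Prosecution Delay Deduction: −89 days → 24 November 2005.
Expiry of referenced patent MR-40798:
  Base: filing + 22 years → 23 September 2005.
  Prosecution Delay Deduction: −285 days → 12 December 2004.
Terminal disclaimer: MR-477960 expires on the earlier of 24 November 2005 and 12 December 2004.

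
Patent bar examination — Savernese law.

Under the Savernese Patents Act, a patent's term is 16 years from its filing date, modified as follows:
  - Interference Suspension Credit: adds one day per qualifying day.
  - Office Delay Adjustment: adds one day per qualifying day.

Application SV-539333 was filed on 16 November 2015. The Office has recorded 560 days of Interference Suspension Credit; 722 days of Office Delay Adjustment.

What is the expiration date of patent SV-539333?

May 21, 2035

Base term: filing date + 16 years → 16 November 2031.
Interference Suspension Credit: +560 days → 29 May 2033.
Office Delay Adjustment: +722 days → 21 May 2035.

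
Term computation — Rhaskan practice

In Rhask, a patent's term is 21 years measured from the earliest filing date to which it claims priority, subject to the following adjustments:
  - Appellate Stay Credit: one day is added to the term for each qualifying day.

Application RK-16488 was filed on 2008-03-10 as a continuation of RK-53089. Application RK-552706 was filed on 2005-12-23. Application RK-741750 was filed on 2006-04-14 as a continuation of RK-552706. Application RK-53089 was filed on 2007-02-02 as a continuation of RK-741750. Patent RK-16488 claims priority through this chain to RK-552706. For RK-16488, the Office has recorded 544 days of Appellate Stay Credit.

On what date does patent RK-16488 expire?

Earliest priority filing: 23 December 2005.
Base term: 23 December 2005 + 21 years → 23 December 2026.
Appellate Stay Credit: +544 days → 19 June 2028.

June 19, 2028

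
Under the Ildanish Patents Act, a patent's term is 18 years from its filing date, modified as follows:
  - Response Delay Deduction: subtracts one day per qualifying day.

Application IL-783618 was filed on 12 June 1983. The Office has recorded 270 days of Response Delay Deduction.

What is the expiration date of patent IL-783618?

September 15, 2000

Base term: filing date + 18 years → 12 June 2001.
Response Delay Deduction: −270 days → 15 September 2000.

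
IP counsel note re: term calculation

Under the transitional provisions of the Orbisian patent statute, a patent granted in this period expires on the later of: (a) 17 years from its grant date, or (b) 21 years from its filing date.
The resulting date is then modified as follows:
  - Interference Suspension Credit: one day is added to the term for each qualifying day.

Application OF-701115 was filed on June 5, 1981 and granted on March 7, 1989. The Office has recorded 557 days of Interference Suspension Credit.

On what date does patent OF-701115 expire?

(a) grant + 17 years → 7 March 2006.
(b) filing + 21 years → 5 June 2002.
Later of the two: 7 March 2006.
Interference Suspension Credit: +557 days → 15 September 2007.

2007-09-15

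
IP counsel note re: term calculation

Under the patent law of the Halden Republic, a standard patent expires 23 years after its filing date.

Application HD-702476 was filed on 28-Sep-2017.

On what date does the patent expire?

2040-09-28

Filing date + 23 years → 28 September 2040.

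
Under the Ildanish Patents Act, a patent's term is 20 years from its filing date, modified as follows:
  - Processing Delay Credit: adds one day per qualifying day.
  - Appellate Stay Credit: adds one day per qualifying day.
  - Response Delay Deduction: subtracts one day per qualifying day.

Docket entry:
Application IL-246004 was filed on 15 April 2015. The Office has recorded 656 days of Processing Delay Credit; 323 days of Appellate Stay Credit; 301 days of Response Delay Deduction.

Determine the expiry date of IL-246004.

Base term: filing date + 20 years → 15 April 2035.
Processing Delay Credit: +656 days → 30 January 2037.
Appellate Stay Credit: +323 days → 19 December 2037.
Response Delay Deduction: −301 days → 21 February 2037.

2037-02-21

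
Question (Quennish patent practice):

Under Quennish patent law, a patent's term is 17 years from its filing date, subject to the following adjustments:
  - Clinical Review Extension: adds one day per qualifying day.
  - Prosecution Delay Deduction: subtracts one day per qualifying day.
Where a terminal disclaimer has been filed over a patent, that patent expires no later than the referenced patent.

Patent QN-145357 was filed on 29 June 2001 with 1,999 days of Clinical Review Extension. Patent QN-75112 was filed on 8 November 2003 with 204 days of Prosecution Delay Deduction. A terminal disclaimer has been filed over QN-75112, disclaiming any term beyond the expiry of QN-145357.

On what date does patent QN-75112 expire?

2020-04-18

Natural term of QN-75112:
  Base: filing + 17 years → 8 November 2020.
  Prosecution Delay Deduction: −204 days → 18 April 2020.
Expiry of referenced patent QN-145357:
  Base: filing + 17 years → 29 June 2018.
  Clinical Review Extension: +1999 days → 19 December 2023.
Terminal disclaimer: QN-75112 expires on the earlier of 18 April 2020 and 19 December 2023.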